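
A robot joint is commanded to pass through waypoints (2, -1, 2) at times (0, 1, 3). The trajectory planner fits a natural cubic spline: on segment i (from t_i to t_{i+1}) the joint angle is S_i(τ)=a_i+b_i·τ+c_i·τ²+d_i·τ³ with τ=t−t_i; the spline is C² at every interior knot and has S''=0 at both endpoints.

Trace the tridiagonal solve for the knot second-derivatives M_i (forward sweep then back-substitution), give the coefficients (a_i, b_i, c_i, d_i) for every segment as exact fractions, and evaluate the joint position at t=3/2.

Δ: Δ0=-3, Δ1=3/2
row 1: diag=6, rhs=27; c'=1/3, d'=9/2
back: M1=9/2
M: M0=0, M1=9/2, M2=0
seg 0: a=2, c=M0/2=0, d=(M1−M0)/(6·1)=3/4, b=Δ0−h0·(2M0+M1)/6=-15/4
seg 1: a=-1, c=M1/2=9/4, d=(M2−M1)/(6·2)=-3/8, b=Δ1−h1·(2M1+M2)/6=-3/2
t_q=3/2 → seg 1, τ=1/2; S=-1+-3/2·τ+9/4·τ²+-3/8·τ³=-79/64

  seg 0: a=2 b=-15/4 c=0 d=3/4
  seg 1: a=-1 b=-3/2 c=9/4 d=-3/8
S(3/2) = -79/64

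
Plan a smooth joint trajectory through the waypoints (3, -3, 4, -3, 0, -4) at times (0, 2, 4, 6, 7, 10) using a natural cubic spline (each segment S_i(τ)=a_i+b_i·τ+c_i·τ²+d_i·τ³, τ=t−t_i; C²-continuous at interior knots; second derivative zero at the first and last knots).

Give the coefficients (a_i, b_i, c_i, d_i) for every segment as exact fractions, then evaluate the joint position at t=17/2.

Δ: Δ0=-3, Δ1=7/2, Δ2=-7/2, Δ3=3, Δ4=-4/3
row 1: diag=8, rhs=39; c'=1/4, d'=39/8
row 2: denom=8−2·1/4=15/2; d'=(-42−2·39/8)/(15/2)=-69/10
row 3: denom=6−2·4/15=82/15; d'=(39−2·-69/10)/(82/15)=396/41
row 4: denom=8−1·15/82=641/82; d'=(-26−1·396/41)/(641/82)=-2924/641
back: M4=-2924/641
back: M3=396/41−15/82·-2924/641=6726/641
back: M2=-69/10−4/15·6726/641=-12433/1282
back: M1=39/8−1/4·-12433/1282=4679/641
M: M0=0, M1=4679/641, M2=-12433/1282, M3=6726/641, M4=-2924/641, M5=0
seg 0: a=3, c=M0/2=0, d=(M1−M0)/(6·2)=4679/7692, b=Δ0−h0·(2M0+M1)/6=-10448/1923
seg 1: a=-3, c=M1/2=4679/1282, d=(M2−M1)/(6·2)=-21791/15384, b=Δ1−h1·(2M1+M2)/6=3589/1923
seg 2: a=4, c=M2/2=-12433/2564, d=(M3−M2)/(6·2)=25885/15384, b=Δ2−h2·(2M2+M3)/6=-2047/3846
seg 3: a=-3, c=M3/2=3363/641, d=(M4−M3)/(6·1)=-4825/1923, b=Δ3−h3·(2M3+M4)/6=505/1923
seg 4: a=0, c=M4/2=-1462/641, d=(M5−M4)/(6·3)=1462/5769, b=Δ4−h4·(2M4+M5)/6=6208/1923
t_q=17/2 → seg 4, τ=3/2; S=0+6208/1923·τ+-1462/641·τ²+1462/5769·τ³=1451/2564

  seg 0: a=3 b=-10448/1923 c=0 d=4679/7692
  seg 1: a=-3 b=3589/1923 c=4679/1282 d=-21791/15384
  seg 2: a=4 b=-2047/3846 c=-12433/2564 d=25885/15384
  seg 3: a=-3 b=505/1923 c=3363/641 d=-4825/1923
  seg 4: a=0 b=6208/1923 c=-1462/641 d=1462/5769
S(17/2) = 1451/2564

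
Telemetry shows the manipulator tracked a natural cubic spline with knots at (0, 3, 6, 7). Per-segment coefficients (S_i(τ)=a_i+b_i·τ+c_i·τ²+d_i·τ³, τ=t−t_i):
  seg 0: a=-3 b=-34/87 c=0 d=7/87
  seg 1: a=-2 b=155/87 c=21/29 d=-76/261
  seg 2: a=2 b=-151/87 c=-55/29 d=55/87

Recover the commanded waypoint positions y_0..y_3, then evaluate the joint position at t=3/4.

y_0=-3 y_1=-2 y_2=2 y_3=-1
S(3/4) = -6049/1856

y_0 = S_0(0) = a_0 = -3
y_1 = S_1(0) = a_1 = -2
y_2 = S_2(0) = a_2 = 2
y_3 = S_2(1) = -1
t_q=3/4 is in segment 0 (τ=3/4); S_0(τ)=-6049/1856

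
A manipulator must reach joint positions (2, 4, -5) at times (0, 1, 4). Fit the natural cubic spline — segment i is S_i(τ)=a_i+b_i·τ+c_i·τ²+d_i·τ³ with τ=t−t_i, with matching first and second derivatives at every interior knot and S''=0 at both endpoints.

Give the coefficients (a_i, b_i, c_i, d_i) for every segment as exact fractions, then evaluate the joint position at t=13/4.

  seg 0: a=2 b=21/8 c=0 d=-5/8
  seg 1: a=4 b=3/4 c=-15/8 d=5/24
S(13/4) = -733/512

Δ: Δ0=2, Δ1=-3
row 1: diag=8, rhs=-30; c'=3/8, d'=-15/4
back: M1=-15/4
M: M0=0, M1=-15/4, M2=0
seg 0: a=2, c=M0/2=0, d=(M1−M0)/(6·1)=-5/8, b=Δ0−h0·(2M0+M1)/6=21/8
seg 1: a=4, c=M1/2=-15/8, d=(M2−M1)/(6·3)=5/24, b=Δ1−h1·(2M1+M2)/6=3/4
t_q=13/4 → seg 1, τ=9/4; S=4+3/4·τ+-15/8·τ²+5/24·τ³=-733/512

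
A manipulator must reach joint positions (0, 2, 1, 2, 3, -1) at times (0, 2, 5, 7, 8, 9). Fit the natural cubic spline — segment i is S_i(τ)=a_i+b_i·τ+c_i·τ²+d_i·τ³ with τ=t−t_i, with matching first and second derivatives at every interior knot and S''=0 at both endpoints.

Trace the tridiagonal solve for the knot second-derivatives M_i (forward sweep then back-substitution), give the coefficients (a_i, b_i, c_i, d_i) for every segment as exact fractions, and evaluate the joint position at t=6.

  seg 0: a=0 b=7604/5799 c=0 d=-1805/23196
  seg 1: a=2 b=2189/5799 c=-1805/3866 d=889/11598
  seg 2: a=1 b=-4109/11598 c=431/1933 d=592/5799
  seg 3: a=2 b=20443/11598 c=1615/1933 d=-18535/11598
  seg 4: a=3 b=-7891/5799 c=-15305/3866 d=15305/11598
S(6) = 3753/3866

Δ: Δ0=1, Δ1=-1/3, Δ2=1/2, Δ3=1, Δ4=-4
row 1: diag=10, rhs=-8; c'=3/10, d'=-4/5
row 2: denom=10−3·3/10=91/10; d'=(5−3·-4/5)/(91/10)=74/91
row 3: denom=6−2·20/91=506/91; d'=(3−2·74/91)/(506/91)=125/506
row 4: denom=4−1·91/506=1933/506; d'=(-30−1·125/506)/(1933/506)=-15305/1933
back: M4=-15305/1933
back: M3=125/506−91/506·-15305/1933=3230/1933
back: M2=74/91−20/91·3230/1933=862/1933
back: M1=-4/5−3/10·862/1933=-1805/1933
M: M0=0, M1=-1805/1933, M2=862/1933, M3=3230/1933, M4=-15305/1933, M5=0
seg 0: a=0, c=M0/2=0, d=(M1−M0)/(6·2)=-1805/23196, b=Δ0−h0·(2M0+M1)/6=7604/5799
seg 1: a=2, c=M1/2=-1805/3866, d=(M2−M1)/(6·3)=889/11598, b=Δ1−h1·(2M1+M2)/6=2189/5799
seg 2: a=1, c=M2/2=431/1933, d=(M3−M2)/(6·2)=592/5799, b=Δ2−h2·(2M2+M3)/6=-4109/11598
seg 3: a=2, c=M3/2=1615/1933, d=(M4−M3)/(6·1)=-18535/11598, b=Δ3−h3·(2M3+M4)/6=20443/11598
seg 4: a=3, c=M4/2=-15305/3866, d=(M5−M4)/(6·1)=15305/11598, b=Δ4−h4·(2M4+M5)/6=-7891/5799
t_q=6 → seg 2, τ=1; S=1+-4109/11598·τ+431/1933·τ²+592/5799·τ³=3753/3866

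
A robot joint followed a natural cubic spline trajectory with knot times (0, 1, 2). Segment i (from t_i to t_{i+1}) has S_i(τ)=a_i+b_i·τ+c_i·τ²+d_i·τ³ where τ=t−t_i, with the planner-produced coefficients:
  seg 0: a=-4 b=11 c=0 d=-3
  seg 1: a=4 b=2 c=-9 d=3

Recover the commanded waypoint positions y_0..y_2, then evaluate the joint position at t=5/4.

y_0=-4 y_1=4 y_2=0
S(5/4) = 255/64

y_0 = S_0(0) = a_0 = -4
y_1 = S_1(0) = a_1 = 4
y_2 = S_1(1) = 0
t_q=5/4 is in segment 1 (τ=1/4); S_1(τ)=255/64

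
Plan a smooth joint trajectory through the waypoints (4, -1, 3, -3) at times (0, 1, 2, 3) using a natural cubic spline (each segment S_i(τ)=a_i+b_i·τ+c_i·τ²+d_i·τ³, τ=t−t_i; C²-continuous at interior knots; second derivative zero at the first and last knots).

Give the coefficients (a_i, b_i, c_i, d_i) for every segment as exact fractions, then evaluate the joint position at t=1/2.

Δ: Δ0=-5, Δ1=4, Δ2=-6
row 1: diag=4, rhs=54; c'=1/4, d'=27/2
row 2: denom=4−1·1/4=15/4; d'=(-60−1·27/2)/(15/4)=-98/5
back: M2=-98/5
back: M1=27/2−1/4·-98/5=92/5
M: M0=0, M1=92/5, M2=-98/5, M3=0
seg 0: a=4, c=M0/2=0, d=(M1−M0)/(6·1)=46/15, b=Δ0−h0·(2M0+M1)/6=-121/15
seg 1: a=-1, c=M1/2=46/5, d=(M2−M1)/(6·1)=-19/3, b=Δ1−h1·(2M1+M2)/6=17/15
seg 2: a=3, c=M2/2=-49/5, d=(M3−M2)/(6·1)=49/15, b=Δ2−h2·(2M2+M3)/6=8/15
t_q=1/2 → seg 0, τ=1/2; S=4+-121/15·τ+0·τ²+46/15·τ³=7/20

  seg 0: a=4 b=-121/15 c=0 d=46/15
  seg 1: a=-1 b=17/15 c=46/5 d=-19/3
  seg 2: a=3 b=8/15 c=-49/5 d=49/15
S(1/2) = 7/20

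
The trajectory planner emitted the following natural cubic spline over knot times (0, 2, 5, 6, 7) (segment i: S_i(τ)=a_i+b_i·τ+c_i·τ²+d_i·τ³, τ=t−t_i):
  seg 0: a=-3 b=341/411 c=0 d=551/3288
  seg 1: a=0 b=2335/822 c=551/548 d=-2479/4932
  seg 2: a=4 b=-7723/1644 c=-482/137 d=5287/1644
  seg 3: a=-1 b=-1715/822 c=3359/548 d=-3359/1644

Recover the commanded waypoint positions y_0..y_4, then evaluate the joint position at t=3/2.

y_0=-3 y_1=0 y_2=4 y_3=-1 y_4=1
S(3/2) = -10433/8768

y_0 = S_0(0) = a_0 = -3
y_1 = S_1(0) = a_1 = 0
y_2 = S_2(0) = a_2 = 4
y_3 = S_3(0) = a_3 = -1
y_4 = S_3(1) = 1
t_q=3/2 is in segment 0 (τ=3/2); S_0(τ)=-10433/8768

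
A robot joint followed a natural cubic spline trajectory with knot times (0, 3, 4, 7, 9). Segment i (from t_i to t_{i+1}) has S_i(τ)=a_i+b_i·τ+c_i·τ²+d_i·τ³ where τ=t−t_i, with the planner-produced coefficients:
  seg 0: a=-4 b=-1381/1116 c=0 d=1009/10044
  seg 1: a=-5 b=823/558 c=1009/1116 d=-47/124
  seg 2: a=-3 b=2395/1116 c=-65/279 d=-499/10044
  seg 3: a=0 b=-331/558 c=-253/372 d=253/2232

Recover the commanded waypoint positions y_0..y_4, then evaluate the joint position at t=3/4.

y_0=-4 y_1=-5 y_2=-3 y_3=0 y_4=-3
S(3/4) = -38773/7936

y_0 = S_0(0) = a_0 = -4
y_1 = S_1(0) = a_1 = -5
y_2 = S_2(0) = a_2 = -3
y_3 = S_3(0) = a_3 = 0
y_4 = S_3(2) = -3
t_q=3/4 is in segment 0 (τ=3/4); S_0(τ)=-38773/7936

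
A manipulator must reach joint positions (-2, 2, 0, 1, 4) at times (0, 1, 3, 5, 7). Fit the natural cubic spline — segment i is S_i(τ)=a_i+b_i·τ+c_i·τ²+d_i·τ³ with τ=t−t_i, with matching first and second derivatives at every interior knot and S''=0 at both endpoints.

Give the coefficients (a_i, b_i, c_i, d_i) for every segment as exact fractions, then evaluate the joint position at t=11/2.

  seg 0: a=-2 b=204/41 c=0 d=-40/41
  seg 1: a=2 b=84/41 c=-120/41 d=115/164
  seg 2: a=0 b=-51/41 c=105/82 d=-67/328
  seg 3: a=1 b=117/82 c=9/164 d=-3/328
S(11/2) = 4529/2624

Δ: Δ0=4, Δ1=-1, Δ2=1/2, Δ3=3/2
row 1: diag=6, rhs=-30; c'=1/3, d'=-5
row 2: denom=8−2·1/3=22/3; d'=(9−2·-5)/(22/3)=57/22
row 3: denom=8−2·3/11=82/11; d'=(6−2·57/22)/(82/11)=9/82
back: M3=9/82
back: M2=57/22−3/11·9/82=105/41
back: M1=-5−1/3·105/41=-240/41
M: M0=0, M1=-240/41, M2=105/41, M3=9/82, M4=0
seg 0: a=-2, c=M0/2=0, d=(M1−M0)/(6·1)=-40/41, b=Δ0−h0·(2M0+M1)/6=204/41
seg 1: a=2, c=M1/2=-120/41, d=(M2−M1)/(6·2)=115/164, b=Δ1−h1·(2M1+M2)/6=84/41
seg 2: a=0, c=M2/2=105/82, d=(M3−M2)/(6·2)=-67/328, b=Δ2−h2·(2M2+M3)/6=-51/41
seg 3: a=1, c=M3/2=9/164, d=(M4−M3)/(6·2)=-3/328, b=Δ3−h3·(2M3+M4)/6=117/82
t_q=11/2 → seg 3, τ=1/2; S=1+117/82·τ+9/164·τ²+-3/328·τ³=4529/2624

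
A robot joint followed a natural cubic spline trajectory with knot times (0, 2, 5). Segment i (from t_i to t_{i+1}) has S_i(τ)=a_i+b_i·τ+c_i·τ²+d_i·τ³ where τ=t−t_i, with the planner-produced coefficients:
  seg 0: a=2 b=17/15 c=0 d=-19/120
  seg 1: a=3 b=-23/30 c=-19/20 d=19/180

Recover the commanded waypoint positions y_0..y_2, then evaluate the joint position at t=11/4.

y_0=2 y_1=3 y_2=-5
S(11/4) = 2477/1280

y_0 = S_0(0) = a_0 = 2
y_1 = S_1(0) = a_1 = 3
y_2 = S_1(3) = -5
t_q=11/4 is in segment 1 (τ=3/4); S_1(τ)=2477/1280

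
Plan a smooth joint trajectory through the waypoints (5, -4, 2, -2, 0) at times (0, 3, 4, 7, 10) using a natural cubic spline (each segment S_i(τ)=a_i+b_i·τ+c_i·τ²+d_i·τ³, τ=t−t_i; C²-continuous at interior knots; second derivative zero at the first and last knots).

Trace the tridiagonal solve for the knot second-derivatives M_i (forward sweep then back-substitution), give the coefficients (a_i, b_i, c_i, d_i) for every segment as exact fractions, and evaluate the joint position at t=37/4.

  seg 0: a=5 b=-1561/228 c=0 d=877/2052
  seg 1: a=-4 b=535/114 c=877/228 d=-193/76
  seg 2: a=2 b=1087/228 c=-215/57 d=1189/2052
  seg 3: a=-2 b=-253/114 c=329/228 d=-329/2052
S(37/4) = -7367/4864

Δ: Δ0=-3, Δ1=6, Δ2=-4/3, Δ3=2/3
row 1: diag=8, rhs=54; c'=1/8, d'=27/4
row 2: denom=8−1·1/8=63/8; d'=(-44−1·27/4)/(63/8)=-58/9
row 3: denom=12−3·8/21=76/7; d'=(12−3·-58/9)/(76/7)=329/114
back: M3=329/114
back: M2=-58/9−8/21·329/114=-430/57
back: M1=27/4−1/8·-430/57=877/114
M: M0=0, M1=877/114, M2=-430/57, M3=329/114, M4=0
seg 0: a=5, c=M0/2=0, d=(M1−M0)/(6·3)=877/2052, b=Δ0−h0·(2M0+M1)/6=-1561/228
seg 1: a=-4, c=M1/2=877/228, d=(M2−M1)/(6·1)=-193/76, b=Δ1−h1·(2M1+M2)/6=535/114
seg 2: a=2, c=M2/2=-215/57, d=(M3−M2)/(6·3)=1189/2052, b=Δ2−h2·(2M2+M3)/6=1087/228
seg 3: a=-2, c=M3/2=329/228, d=(M4−M3)/(6·3)=-329/2052, b=Δ3−h3·(2M3+M4)/6=-253/114
t_q=37/4 → seg 3, τ=9/4; S=-2+-253/114·τ+329/228·τ²+-329/2052·τ³=-7367/4864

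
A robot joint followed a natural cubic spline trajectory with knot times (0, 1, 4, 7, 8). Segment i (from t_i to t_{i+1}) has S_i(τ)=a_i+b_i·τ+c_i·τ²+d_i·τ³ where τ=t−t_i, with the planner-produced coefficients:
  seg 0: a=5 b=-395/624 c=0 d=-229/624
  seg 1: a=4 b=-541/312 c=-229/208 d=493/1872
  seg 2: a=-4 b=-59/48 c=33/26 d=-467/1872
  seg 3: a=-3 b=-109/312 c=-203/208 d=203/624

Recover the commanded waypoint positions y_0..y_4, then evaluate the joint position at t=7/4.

y_0=5 y_1=4 y_2=-4 y_3=-3 y_4=-4
S(7/4) = 29171/13312

y_0 = S_0(0) = a_0 = 5
y_1 = S_1(0) = a_1 = 4
y_2 = S_2(0) = a_2 = -4
y_3 = S_3(0) = a_3 = -3
y_4 = S_3(1) = -4
t_q=7/4 is in segment 1 (τ=3/4); S_1(τ)=29171/13312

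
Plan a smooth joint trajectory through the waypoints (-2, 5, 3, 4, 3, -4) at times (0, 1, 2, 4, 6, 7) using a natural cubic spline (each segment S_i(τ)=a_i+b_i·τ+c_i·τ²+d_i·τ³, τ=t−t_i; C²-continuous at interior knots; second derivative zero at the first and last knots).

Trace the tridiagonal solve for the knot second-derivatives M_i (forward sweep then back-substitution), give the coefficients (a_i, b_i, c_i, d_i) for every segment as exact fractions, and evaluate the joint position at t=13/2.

Δ: Δ0=7, Δ1=-2, Δ2=1/2, Δ3=-1/2, Δ4=-7
row 1: diag=4, rhs=-54; c'=1/4, d'=-27/2
row 2: denom=6−1·1/4=23/4; d'=(15−1·-27/2)/(23/4)=114/23
row 3: denom=8−2·8/23=168/23; d'=(-6−2·114/23)/(168/23)=-61/28
row 4: denom=6−2·23/84=229/42; d'=(-39−2·-61/28)/(229/42)=-1455/229
back: M4=-1455/229
back: M3=-61/28−23/84·-1455/229=-201/458
back: M2=114/23−8/23·-201/458=1170/229
back: M1=-27/2−1/4·1170/229=-3384/229
M: M0=0, M1=-3384/229, M2=1170/229, M3=-201/458, M4=-1455/229, M5=0
seg 0: a=-2, c=M0/2=0, d=(M1−M0)/(6·1)=-564/229, b=Δ0−h0·(2M0+M1)/6=2167/229
seg 1: a=5, c=M1/2=-1692/229, d=(M2−M1)/(6·1)=759/229, b=Δ1−h1·(2M1+M2)/6=475/229
seg 2: a=3, c=M2/2=585/229, d=(M3−M2)/(6·2)=-847/1832, b=Δ2−h2·(2M2+M3)/6=-632/229
seg 3: a=4, c=M3/2=-201/916, d=(M4−M3)/(6·2)=-903/1832, b=Δ3−h3·(2M3+M4)/6=875/458
seg 4: a=3, c=M4/2=-1455/458, d=(M5−M4)/(6·1)=485/458, b=Δ4−h4·(2M4+M5)/6=-1118/229
t_q=13/2 → seg 4, τ=1/2; S=3+-1118/229·τ+-1455/458·τ²+485/458·τ³=-377/3664

  seg 0: a=-2 b=2167/229 c=0 d=-564/229
  seg 1: a=5 b=475/229 c=-1692/229 d=759/229
  seg 2: a=3 b=-632/229 c=585/229 d=-847/1832
  seg 3: a=4 b=875/458 c=-201/916 d=-903/1832
  seg 4: a=3 b=-1118/229 c=-1455/458 d=485/458
S(13/2) = -377/3664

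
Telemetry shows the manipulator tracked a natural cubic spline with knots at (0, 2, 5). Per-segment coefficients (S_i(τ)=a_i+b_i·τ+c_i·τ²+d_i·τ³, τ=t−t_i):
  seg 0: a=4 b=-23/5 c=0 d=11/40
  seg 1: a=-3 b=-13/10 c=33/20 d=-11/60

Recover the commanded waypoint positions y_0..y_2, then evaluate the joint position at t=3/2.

y_0 = S_0(0) = a_0 = 4
y_1 = S_1(0) = a_1 = -3
y_2 = S_1(3) = 3
t_q=3/2 is in segment 0 (τ=3/2); S_0(τ)=-631/320

y_0=4 y_1=-3 y_2=3
S(3/2) = -631/320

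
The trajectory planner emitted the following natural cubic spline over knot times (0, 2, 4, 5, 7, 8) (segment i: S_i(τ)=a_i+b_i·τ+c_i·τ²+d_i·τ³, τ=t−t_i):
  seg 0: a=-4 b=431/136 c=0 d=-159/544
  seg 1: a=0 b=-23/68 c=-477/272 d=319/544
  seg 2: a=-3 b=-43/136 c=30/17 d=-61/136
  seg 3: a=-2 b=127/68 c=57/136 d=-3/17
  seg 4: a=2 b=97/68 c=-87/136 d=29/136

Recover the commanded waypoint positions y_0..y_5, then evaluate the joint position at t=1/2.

y_0=-4 y_1=0 y_2=-3 y_3=-2 y_4=2 y_5=3
S(1/2) = -10671/4352

y_0 = S_0(0) = a_0 = -4
y_1 = S_1(0) = a_1 = 0
y_2 = S_2(0) = a_2 = -3
y_3 = S_3(0) = a_3 = -2
y_4 = S_4(0) = a_4 = 2
y_5 = S_4(1) = 3
t_q=1/2 is in segment 0 (τ=1/2); S_0(τ)=-10671/4352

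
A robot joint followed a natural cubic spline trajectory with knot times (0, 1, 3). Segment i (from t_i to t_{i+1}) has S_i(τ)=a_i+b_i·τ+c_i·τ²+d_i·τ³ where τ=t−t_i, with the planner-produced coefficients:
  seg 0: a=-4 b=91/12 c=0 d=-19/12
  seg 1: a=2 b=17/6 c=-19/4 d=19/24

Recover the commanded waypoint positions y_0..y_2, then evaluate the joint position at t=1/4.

y_0 = S_0(0) = a_0 = -4
y_1 = S_1(0) = a_1 = 2
y_2 = S_1(2) = -5
t_q=1/4 is in segment 0 (τ=1/4); S_0(τ)=-545/256

y_0=-4 y_1=2 y_2=-5
S(1/4) = -545/256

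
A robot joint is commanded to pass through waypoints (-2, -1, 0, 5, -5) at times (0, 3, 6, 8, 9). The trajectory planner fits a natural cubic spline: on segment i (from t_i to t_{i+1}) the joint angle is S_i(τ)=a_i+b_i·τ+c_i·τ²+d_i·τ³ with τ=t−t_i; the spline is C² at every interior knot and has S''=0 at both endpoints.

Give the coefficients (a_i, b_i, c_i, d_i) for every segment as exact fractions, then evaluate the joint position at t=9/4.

Δ: Δ0=1/3, Δ1=1/3, Δ2=5/2, Δ3=-10
row 1: diag=12, rhs=0; c'=1/4, d'=0
row 2: denom=10−3·1/4=37/4; d'=(13−3·0)/(37/4)=52/37
row 3: denom=6−2·8/37=206/37; d'=(-75−2·52/37)/(206/37)=-2879/206
back: M3=-2879/206
back: M2=52/37−8/37·-2879/206=456/103
back: M1=0−1/4·456/103=-114/103
M: M0=0, M1=-114/103, M2=456/103, M3=-2879/206, M4=0
seg 0: a=-2, c=M0/2=0, d=(M1−M0)/(6·3)=-19/309, b=Δ0−h0·(2M0+M1)/6=274/309
seg 1: a=-1, c=M1/2=-57/103, d=(M2−M1)/(6·3)=95/309, b=Δ1−h1·(2M1+M2)/6=-239/309
seg 2: a=0, c=M2/2=228/103, d=(M3−M2)/(6·2)=-3791/2472, b=Δ2−h2·(2M2+M3)/6=1300/309
seg 3: a=5, c=M3/2=-2879/412, d=(M4−M3)/(6·1)=2879/1236, b=Δ3−h3·(2M3+M4)/6=-3301/618
t_q=9/4 → seg 0, τ=9/4; S=-2+274/309·τ+0·τ²+-19/309·τ³=-4649/6592

  seg 0: a=-2 b=274/309 c=0 d=-19/309
  seg 1: a=-1 b=-239/309 c=-57/103 d=95/309
  seg 2: a=0 b=1300/309 c=228/103 d=-3791/2472
  seg 3: a=5 b=-3301/618 c=-2879/412 d=2879/1236
S(9/4) = -4649/6592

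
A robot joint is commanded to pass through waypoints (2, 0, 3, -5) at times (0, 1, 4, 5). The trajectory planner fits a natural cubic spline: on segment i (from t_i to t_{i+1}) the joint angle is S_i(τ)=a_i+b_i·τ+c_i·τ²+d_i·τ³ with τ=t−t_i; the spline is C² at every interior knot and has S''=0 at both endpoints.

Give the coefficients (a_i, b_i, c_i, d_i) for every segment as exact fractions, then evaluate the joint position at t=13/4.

Δ: Δ0=-2, Δ1=1, Δ2=-8
row 1: diag=8, rhs=18; c'=3/8, d'=9/4
row 2: denom=8−3·3/8=55/8; d'=(-54−3·9/4)/(55/8)=-486/55
back: M2=-486/55
back: M1=9/4−3/8·-486/55=306/55
M: M0=0, M1=306/55, M2=-486/55, M3=0
seg 0: a=2, c=M0/2=0, d=(M1−M0)/(6·1)=51/55, b=Δ0−h0·(2M0+M1)/6=-161/55
seg 1: a=0, c=M1/2=153/55, d=(M2−M1)/(6·3)=-4/5, b=Δ1−h1·(2M1+M2)/6=-8/55
seg 2: a=3, c=M2/2=-243/55, d=(M3−M2)/(6·1)=81/55, b=Δ2−h2·(2M2+M3)/6=-278/55
t_q=13/4 → seg 1, τ=9/4; S=0+-8/55·τ+153/55·τ²+-4/5·τ³=2043/440

  seg 0: a=2 b=-161/55 c=0 d=51/55
  seg 1: a=0 b=-8/55 c=153/55 d=-4/5
  seg 2: a=3 b=-278/55 c=-243/55 d=81/55
S(13/4) = 2043/440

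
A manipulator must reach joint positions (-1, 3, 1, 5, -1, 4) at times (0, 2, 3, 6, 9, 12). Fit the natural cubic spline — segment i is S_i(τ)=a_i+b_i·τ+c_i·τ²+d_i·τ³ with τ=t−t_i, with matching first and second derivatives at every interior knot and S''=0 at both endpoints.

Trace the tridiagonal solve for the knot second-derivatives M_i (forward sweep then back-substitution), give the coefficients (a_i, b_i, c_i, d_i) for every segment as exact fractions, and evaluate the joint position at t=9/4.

Δ: Δ0=2, Δ1=-2, Δ2=4/3, Δ3=-2, Δ4=5/3
row 1: diag=6, rhs=-24; c'=1/6, d'=-4
row 2: denom=8−1·1/6=47/6; d'=(20−1·-4)/(47/6)=144/47
row 3: denom=12−3·18/47=510/47; d'=(-20−3·144/47)/(510/47)=-686/255
row 4: denom=12−3·47/170=1899/170; d'=(22−3·-686/255)/(1899/170)=568/211
back: M4=568/211
back: M3=-686/255−47/170·568/211=-2174/633
back: M2=144/47−18/47·-2174/633=924/211
back: M1=-4−1/6·924/211=-998/211
M: M0=0, M1=-998/211, M2=924/211, M3=-2174/633, M4=568/211, M5=0
seg 0: a=-1, c=M0/2=0, d=(M1−M0)/(6·2)=-499/1266, b=Δ0−h0·(2M0+M1)/6=2264/633
seg 1: a=3, c=M1/2=-499/211, d=(M2−M1)/(6·1)=961/633, b=Δ1−h1·(2M1+M2)/6=-730/633
seg 2: a=1, c=M2/2=462/211, d=(M3−M2)/(6·3)=-2473/5697, b=Δ2−h2·(2M2+M3)/6=-841/633
seg 3: a=5, c=M3/2=-1087/633, d=(M4−M3)/(6·3)=1939/5697, b=Δ3−h3·(2M3+M4)/6=56/633
seg 4: a=-1, c=M4/2=284/211, d=(M5−M4)/(6·3)=-284/1899, b=Δ4−h4·(2M4+M5)/6=-649/633
t_q=9/4 → seg 1, τ=1/4; S=3+-730/633·τ+-499/211·τ²+961/633·τ³=34943/13504

  seg 0: a=-1 b=2264/633 c=0 d=-499/1266
  seg 1: a=3 b=-730/633 c=-499/211 d=961/633
  seg 2: a=1 b=-841/633 c=462/211 d=-2473/5697
  seg 3: a=5 b=56/633 c=-1087/633 d=1939/5697
  seg 4: a=-1 b=-649/633 c=284/211 d=-284/1899
S(9/4) = 34943/13504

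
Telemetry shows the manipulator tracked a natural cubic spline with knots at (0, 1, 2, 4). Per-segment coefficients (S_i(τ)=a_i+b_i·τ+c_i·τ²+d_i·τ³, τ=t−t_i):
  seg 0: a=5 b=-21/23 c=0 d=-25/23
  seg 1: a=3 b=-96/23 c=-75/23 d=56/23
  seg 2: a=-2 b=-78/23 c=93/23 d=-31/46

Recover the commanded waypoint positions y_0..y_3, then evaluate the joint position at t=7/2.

y_0=5 y_1=3 y_2=-2 y_3=2
S(7/2) = -97/368

y_0 = S_0(0) = a_0 = 5
y_1 = S_1(0) = a_1 = 3
y_2 = S_2(0) = a_2 = -2
y_3 = S_2(2) = 2
t_q=7/2 is in segment 2 (τ=3/2); S_2(τ)=-97/368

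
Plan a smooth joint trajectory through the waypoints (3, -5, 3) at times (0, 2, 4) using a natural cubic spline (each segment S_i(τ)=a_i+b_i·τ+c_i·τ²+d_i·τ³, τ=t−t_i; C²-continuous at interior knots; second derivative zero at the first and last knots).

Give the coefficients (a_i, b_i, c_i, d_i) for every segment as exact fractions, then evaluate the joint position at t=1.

  seg 0: a=3 b=-6 c=0 d=1/2
  seg 1: a=-5 b=0 c=3 d=-1/2
S(1) = -5/2

Δ: Δ0=-4, Δ1=4
row 1: diag=8, rhs=48; c'=1/4, d'=6
back: M1=6
M: M0=0, M1=6, M2=0
seg 0: a=3, c=M0/2=0, d=(M1−M0)/(6·2)=1/2, b=Δ0−h0·(2M0+M1)/6=-6
seg 1: a=-5, c=M1/2=3, d=(M2−M1)/(6·2)=-1/2, b=Δ1−h1·(2M1+M2)/6=0
t_q=1 → seg 0, τ=1; S=3+-6·τ+0·τ²+1/2·τ³=-5/2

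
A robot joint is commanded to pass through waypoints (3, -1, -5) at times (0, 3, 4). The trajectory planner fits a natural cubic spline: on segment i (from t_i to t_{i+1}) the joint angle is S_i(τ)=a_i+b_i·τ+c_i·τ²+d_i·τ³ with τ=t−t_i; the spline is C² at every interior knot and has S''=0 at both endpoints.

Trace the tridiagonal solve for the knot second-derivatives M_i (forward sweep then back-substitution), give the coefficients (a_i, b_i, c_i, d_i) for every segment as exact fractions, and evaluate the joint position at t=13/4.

Δ: Δ0=-4/3, Δ1=-4
row 1: diag=8, rhs=-16; c'=1/8, d'=-2
back: M1=-2
M: M0=0, M1=-2, M2=0
seg 0: a=3, c=M0/2=0, d=(M1−M0)/(6·3)=-1/9, b=Δ0−h0·(2M0+M1)/6=-1/3
seg 1: a=-1, c=M1/2=-1, d=(M2−M1)/(6·1)=1/3, b=Δ1−h1·(2M1+M2)/6=-10/3
t_q=13/4 → seg 1, τ=1/4; S=-1+-10/3·τ+-1·τ²+1/3·τ³=-121/64

  seg 0: a=3 b=-1/3 c=0 d=-1/9
  seg 1: a=-1 b=-10/3 c=-1 d=1/3
S(13/4) = -121/64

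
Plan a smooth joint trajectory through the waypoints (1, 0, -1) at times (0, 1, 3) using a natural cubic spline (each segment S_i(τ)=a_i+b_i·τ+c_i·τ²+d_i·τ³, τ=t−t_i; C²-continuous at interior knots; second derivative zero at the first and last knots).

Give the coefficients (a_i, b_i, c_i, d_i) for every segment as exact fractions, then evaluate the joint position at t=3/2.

Δ: Δ0=-1, Δ1=-1/2
row 1: diag=6, rhs=3; c'=1/3, d'=1/2
back: M1=1/2
M: M0=0, M1=1/2, M2=0
seg 0: a=1, c=M0/2=0, d=(M1−M0)/(6·1)=1/12, b=Δ0−h0·(2M0+M1)/6=-13/12
seg 1: a=0, c=M1/2=1/4, d=(M2−M1)/(6·2)=-1/24, b=Δ1−h1·(2M1+M2)/6=-5/6
t_q=3/2 → seg 1, τ=1/2; S=0+-5/6·τ+1/4·τ²+-1/24·τ³=-23/64

  seg 0: a=1 b=-13/12 c=0 d=1/12
  seg 1: a=0 b=-5/6 c=1/4 d=-1/24
S(3/2) = -23/64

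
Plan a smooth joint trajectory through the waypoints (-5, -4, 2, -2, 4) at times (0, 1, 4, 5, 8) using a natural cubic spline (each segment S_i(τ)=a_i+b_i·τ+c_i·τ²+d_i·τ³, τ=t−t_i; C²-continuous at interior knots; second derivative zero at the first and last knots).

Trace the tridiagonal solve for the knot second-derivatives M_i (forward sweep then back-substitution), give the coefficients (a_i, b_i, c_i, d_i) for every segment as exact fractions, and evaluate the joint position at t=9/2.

Δ: Δ0=1, Δ1=2, Δ2=-4, Δ3=2
row 1: diag=8, rhs=6; c'=3/8, d'=3/4
row 2: denom=8−3·3/8=55/8; d'=(-36−3·3/4)/(55/8)=-306/55
row 3: denom=8−1·8/55=432/55; d'=(36−1·-306/55)/(432/55)=127/24
back: M3=127/24
back: M2=-306/55−8/55·127/24=-19/3
back: M1=3/4−3/8·-19/3=25/8
M: M0=0, M1=25/8, M2=-19/3, M3=127/24, M4=0
seg 0: a=-5, c=M0/2=0, d=(M1−M0)/(6·1)=25/48, b=Δ0−h0·(2M0+M1)/6=23/48
seg 1: a=-4, c=M1/2=25/16, d=(M2−M1)/(6·3)=-227/432, b=Δ1−h1·(2M1+M2)/6=49/24
seg 2: a=2, c=M2/2=-19/6, d=(M3−M2)/(6·1)=31/16, b=Δ2−h2·(2M2+M3)/6=-133/48
seg 3: a=-2, c=M3/2=127/48, d=(M4−M3)/(6·3)=-127/432, b=Δ3−h3·(2M3+M4)/6=-79/24
t_q=9/2 → seg 2, τ=1/2; S=2+-133/48·τ+-19/6·τ²+31/16·τ³=25/384

  seg 0: a=-5 b=23/48 c=0 d=25/48
  seg 1: a=-4 b=49/24 c=25/16 d=-227/432
  seg 2: a=2 b=-133/48 c=-19/6 d=31/16
  seg 3: a=-2 b=-79/24 c=127/48 d=-127/432
S(9/2) = 25/384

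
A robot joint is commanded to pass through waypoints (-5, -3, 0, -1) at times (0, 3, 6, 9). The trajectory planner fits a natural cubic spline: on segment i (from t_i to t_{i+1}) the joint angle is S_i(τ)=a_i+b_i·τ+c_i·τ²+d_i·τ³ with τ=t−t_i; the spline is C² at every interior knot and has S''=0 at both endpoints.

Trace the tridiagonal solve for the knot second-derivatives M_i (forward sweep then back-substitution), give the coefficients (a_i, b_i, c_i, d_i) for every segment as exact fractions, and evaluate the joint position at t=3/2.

  seg 0: a=-5 b=22/45 c=0 d=8/405
  seg 1: a=-3 b=46/45 c=8/45 d=-5/81
  seg 2: a=0 b=19/45 c=-17/45 d=17/405
S(3/2) = -21/5

Δ: Δ0=2/3, Δ1=1, Δ2=-1/3
row 1: diag=12, rhs=2; c'=1/4, d'=1/6
row 2: denom=12−3·1/4=45/4; d'=(-8−3·1/6)/(45/4)=-34/45
back: M2=-34/45
back: M1=1/6−1/4·-34/45=16/45
M: M0=0, M1=16/45, M2=-34/45, M3=0
seg 0: a=-5, c=M0/2=0, d=(M1−M0)/(6·3)=8/405, b=Δ0−h0·(2M0+M1)/6=22/45
seg 1: a=-3, c=M1/2=8/45, d=(M2−M1)/(6·3)=-5/81, b=Δ1−h1·(2M1+M2)/6=46/45
seg 2: a=0, c=M2/2=-17/45, d=(M3−M2)/(6·3)=17/405, b=Δ2−h2·(2M2+M3)/6=19/45
t_q=3/2 → seg 0, τ=3/2; S=-5+22/45·τ+0·τ²+8/405·τ³=-21/5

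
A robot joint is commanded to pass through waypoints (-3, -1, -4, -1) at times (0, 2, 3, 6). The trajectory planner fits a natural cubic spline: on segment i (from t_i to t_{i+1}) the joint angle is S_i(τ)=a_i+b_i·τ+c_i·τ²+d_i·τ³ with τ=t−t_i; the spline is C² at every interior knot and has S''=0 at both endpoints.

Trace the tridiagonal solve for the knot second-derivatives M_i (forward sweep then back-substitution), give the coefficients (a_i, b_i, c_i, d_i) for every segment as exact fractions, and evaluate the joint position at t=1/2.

Δ: Δ0=1, Δ1=-3, Δ2=1
row 1: diag=6, rhs=-24; c'=1/6, d'=-4
row 2: denom=8−1·1/6=47/6; d'=(24−1·-4)/(47/6)=168/47
back: M2=168/47
back: M1=-4−1/6·168/47=-216/47
M: M0=0, M1=-216/47, M2=168/47, M3=0
seg 0: a=-3, c=M0/2=0, d=(M1−M0)/(6·2)=-18/47, b=Δ0−h0·(2M0+M1)/6=119/47
seg 1: a=-1, c=M1/2=-108/47, d=(M2−M1)/(6·1)=64/47, b=Δ1−h1·(2M1+M2)/6=-97/47
seg 2: a=-4, c=M2/2=84/47, d=(M3−M2)/(6·3)=-28/141, b=Δ2−h2·(2M2+M3)/6=-121/47
t_q=1/2 → seg 0, τ=1/2; S=-3+119/47·τ+0·τ²+-18/47·τ³=-335/188

  seg 0: a=-3 b=119/47 c=0 d=-18/47
  seg 1: a=-1 b=-97/47 c=-108/47 d=64/47
  seg 2: a=-4 b=-121/47 c=84/47 d=-28/141
S(1/2) = -335/188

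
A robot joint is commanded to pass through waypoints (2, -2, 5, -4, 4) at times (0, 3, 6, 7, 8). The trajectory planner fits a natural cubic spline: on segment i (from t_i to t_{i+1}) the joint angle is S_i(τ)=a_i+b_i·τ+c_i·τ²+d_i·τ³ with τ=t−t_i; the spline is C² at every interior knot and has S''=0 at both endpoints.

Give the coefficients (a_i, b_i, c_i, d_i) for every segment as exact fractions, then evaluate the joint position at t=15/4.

Δ: Δ0=-4/3, Δ1=7/3, Δ2=-9, Δ3=8
row 1: diag=12, rhs=22; c'=1/4, d'=11/6
row 2: denom=8−3·1/4=29/4; d'=(-68−3·11/6)/(29/4)=-294/29
row 3: denom=4−1·4/29=112/29; d'=(102−1·-294/29)/(112/29)=813/28
back: M3=813/28
back: M2=-294/29−4/29·813/28=-99/7
back: M1=11/6−1/4·-99/7=451/84
M: M0=0, M1=451/84, M2=-99/7, M3=813/28, M4=0
seg 0: a=2, c=M0/2=0, d=(M1−M0)/(6·3)=451/1512, b=Δ0−h0·(2M0+M1)/6=-225/56
seg 1: a=-2, c=M1/2=451/168, d=(M2−M1)/(6·3)=-1639/1512, b=Δ1−h1·(2M1+M2)/6=113/28
seg 2: a=5, c=M2/2=-99/14, d=(M3−M2)/(6·1)=403/56, b=Δ2−h2·(2M2+M3)/6=-73/8
seg 3: a=-4, c=M3/2=813/56, d=(M4−M3)/(6·1)=-271/56, b=Δ3−h3·(2M3+M4)/6=-47/28
t_q=15/4 → seg 1, τ=3/4; S=-2+113/28·τ+451/168·τ²+-1639/1512·τ³=7453/3584

  seg 0: a=2 b=-225/56 c=0 d=451/1512
  seg 1: a=-2 b=113/28 c=451/168 d=-1639/1512
  seg 2: a=5 b=-73/8 c=-99/14 d=403/56
  seg 3: a=-4 b=-47/28 c=813/56 d=-271/56
S(15/4) = 7453/3584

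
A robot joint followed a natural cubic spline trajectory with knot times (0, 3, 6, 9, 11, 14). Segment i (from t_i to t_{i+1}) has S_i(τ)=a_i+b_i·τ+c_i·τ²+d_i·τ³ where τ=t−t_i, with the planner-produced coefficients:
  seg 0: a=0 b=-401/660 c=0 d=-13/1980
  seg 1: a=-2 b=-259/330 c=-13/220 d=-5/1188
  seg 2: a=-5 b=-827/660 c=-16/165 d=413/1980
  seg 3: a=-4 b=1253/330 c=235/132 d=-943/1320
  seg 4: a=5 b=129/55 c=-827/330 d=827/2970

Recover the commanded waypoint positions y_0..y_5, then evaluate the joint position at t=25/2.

y_0 = S_0(0) = a_0 = 0
y_1 = S_1(0) = a_1 = -2
y_2 = S_2(0) = a_2 = -5
y_3 = S_3(0) = a_3 = -4
y_4 = S_4(0) = a_4 = 5
y_5 = S_4(3) = -3
t_q=25/2 is in segment 4 (τ=3/2); S_4(τ)=3361/880

y_0=0 y_1=-2 y_2=-5 y_3=-4 y_4=5 y_5=-3
S(25/2) = 3361/880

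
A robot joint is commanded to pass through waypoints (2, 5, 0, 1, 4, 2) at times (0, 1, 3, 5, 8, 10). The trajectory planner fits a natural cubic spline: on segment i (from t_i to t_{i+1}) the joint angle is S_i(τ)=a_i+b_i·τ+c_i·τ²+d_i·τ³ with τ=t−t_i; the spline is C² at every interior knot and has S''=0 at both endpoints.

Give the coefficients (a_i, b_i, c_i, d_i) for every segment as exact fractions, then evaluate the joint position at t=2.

  seg 0: a=2 b=7789/1882 c=0 d=-2143/1882
  seg 1: a=5 b=680/941 c=-6429/1882 d=6793/7528
  seg 2: a=0 b=-3977/1882 c=7521/3764 d=-2603/7528
  seg 3: a=1 b=1628/941 c=-72/941 d=-157/2823
  seg 4: a=4 b=-217/941 c=-543/941 d=181/1882
S(2) = 24157/7528

Δ: Δ0=3, Δ1=-5/2, Δ2=1/2, Δ3=1, Δ4=-1
row 1: diag=6, rhs=-33; c'=1/3, d'=-11/2
row 2: denom=8−2·1/3=22/3; d'=(18−2·-11/2)/(22/3)=87/22
row 3: denom=10−2·3/11=104/11; d'=(3−2·87/22)/(104/11)=-27/52
row 4: denom=10−3·33/104=941/104; d'=(-12−3·-27/52)/(941/104)=-1086/941
back: M4=-1086/941
back: M3=-27/52−33/104·-1086/941=-144/941
back: M2=87/22−3/11·-144/941=7521/1882
back: M1=-11/2−1/3·7521/1882=-6429/941
M: M0=0, M1=-6429/941, M2=7521/1882, M3=-144/941, M4=-1086/941, M5=0
seg 0: a=2, c=M0/2=0, d=(M1−M0)/(6·1)=-2143/1882, b=Δ0−h0·(2M0+M1)/6=7789/1882
seg 1: a=5, c=M1/2=-6429/1882, d=(M2−M1)/(6·2)=6793/7528, b=Δ1−h1·(2M1+M2)/6=680/941
seg 2: a=0, c=M2/2=7521/3764, d=(M3−M2)/(6·2)=-2603/7528, b=Δ2−h2·(2M2+M3)/6=-3977/1882
seg 3: a=1, c=M3/2=-72/941, d=(M4−M3)/(6·3)=-157/2823, b=Δ3−h3·(2M3+M4)/6=1628/941
seg 4: a=4, c=M4/2=-543/941, d=(M5−M4)/(6·2)=181/1882, b=Δ4−h4·(2M4+M5)/6=-217/941
t_q=2 → seg 1, τ=1; S=5+680/941·τ+-6429/1882·τ²+6793/7528·τ³=24157/7528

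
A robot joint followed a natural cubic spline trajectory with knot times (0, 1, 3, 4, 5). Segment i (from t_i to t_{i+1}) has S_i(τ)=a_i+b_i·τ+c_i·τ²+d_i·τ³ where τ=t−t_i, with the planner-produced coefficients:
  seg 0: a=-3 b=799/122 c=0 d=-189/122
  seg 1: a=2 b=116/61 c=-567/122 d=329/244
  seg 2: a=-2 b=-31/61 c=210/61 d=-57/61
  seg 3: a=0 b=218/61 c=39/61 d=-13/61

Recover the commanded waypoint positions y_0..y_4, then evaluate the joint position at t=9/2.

y_0 = S_0(0) = a_0 = -3
y_1 = S_1(0) = a_1 = 2
y_2 = S_2(0) = a_2 = -2
y_3 = S_3(0) = a_3 = 0
y_4 = S_3(1) = 4
t_q=9/2 is in segment 3 (τ=1/2); S_3(τ)=937/488

y_0=-3 y_1=2 y_2=-2 y_3=0 y_4=4
S(9/2) = 937/488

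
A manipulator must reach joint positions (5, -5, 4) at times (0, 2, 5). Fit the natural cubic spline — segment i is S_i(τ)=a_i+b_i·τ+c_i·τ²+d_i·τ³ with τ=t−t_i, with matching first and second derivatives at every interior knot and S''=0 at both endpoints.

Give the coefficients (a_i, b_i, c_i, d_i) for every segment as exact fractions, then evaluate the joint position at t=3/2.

  seg 0: a=5 b=-33/5 c=0 d=2/5
  seg 1: a=-5 b=-9/5 c=12/5 d=-4/15
S(3/2) = -71/20

Δ: Δ0=-5, Δ1=3
row 1: diag=10, rhs=48; c'=3/10, d'=24/5
back: M1=24/5
M: M0=0, M1=24/5, M2=0
seg 0: a=5, c=M0/2=0, d=(M1−M0)/(6·2)=2/5, b=Δ0−h0·(2M0+M1)/6=-33/5
seg 1: a=-5, c=M1/2=12/5, d=(M2−M1)/(6·3)=-4/15, b=Δ1−h1·(2M1+M2)/6=-9/5
t_q=3/2 → seg 0, τ=3/2; S=5+-33/5·τ+0·τ²+2/5·τ³=-71/20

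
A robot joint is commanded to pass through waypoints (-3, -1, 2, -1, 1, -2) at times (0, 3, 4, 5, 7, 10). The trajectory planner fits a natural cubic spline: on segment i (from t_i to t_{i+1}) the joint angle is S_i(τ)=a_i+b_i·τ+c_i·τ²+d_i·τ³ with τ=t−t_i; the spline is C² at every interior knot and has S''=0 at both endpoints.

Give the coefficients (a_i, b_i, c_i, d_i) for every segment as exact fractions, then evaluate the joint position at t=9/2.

  seg 0: a=-3 b=-767/828 c=0 d=1319/7452
  seg 1: a=-1 b=1595/414 c=1319/828 d=-225/92
  seg 2: a=2 b=-247/828 c=-1189/207 d=2519/828
  seg 3: a=-1 b=-367/138 c=2801/828 d=-643/828
  seg 4: a=1 b=643/414 c=-1057/828 d=1057/7452
S(9/2) = 229/288

Δ: Δ0=2/3, Δ1=3, Δ2=-3, Δ3=1, Δ4=-1
row 1: diag=8, rhs=14; c'=1/8, d'=7/4
row 2: denom=4−1·1/8=31/8; d'=(-36−1·7/4)/(31/8)=-302/31
row 3: denom=6−1·8/31=178/31; d'=(24−1·-302/31)/(178/31)=523/89
row 4: denom=10−2·31/89=828/89; d'=(-12−2·523/89)/(828/89)=-1057/414
back: M4=-1057/414
back: M3=523/89−31/89·-1057/414=2801/414
back: M2=-302/31−8/31·2801/414=-2378/207
back: M1=7/4−1/8·-2378/207=1319/414
M: M0=0, M1=1319/414, M2=-2378/207, M3=2801/414, M4=-1057/414, M5=0
seg 0: a=-3, c=M0/2=0, d=(M1−M0)/(6·3)=1319/7452, b=Δ0−h0·(2M0+M1)/6=-767/828
seg 1: a=-1, c=M1/2=1319/828, d=(M2−M1)/(6·1)=-225/92, b=Δ1−h1·(2M1+M2)/6=1595/414
seg 2: a=2, c=M2/2=-1189/207, d=(M3−M2)/(6·1)=2519/828, b=Δ2−h2·(2M2+M3)/6=-247/828
seg 3: a=-1, c=M3/2=2801/828, d=(M4−M3)/(6·2)=-643/828, b=Δ3−h3·(2M3+M4)/6=-367/138
seg 4: a=1, c=M4/2=-1057/828, d=(M5−M4)/(6·3)=1057/7452, b=Δ4−h4·(2M4+M5)/6=643/414
t_q=9/2 → seg 2, τ=1/2; S=2+-247/828·τ+-1189/207·τ²+2519/828·τ³=229/288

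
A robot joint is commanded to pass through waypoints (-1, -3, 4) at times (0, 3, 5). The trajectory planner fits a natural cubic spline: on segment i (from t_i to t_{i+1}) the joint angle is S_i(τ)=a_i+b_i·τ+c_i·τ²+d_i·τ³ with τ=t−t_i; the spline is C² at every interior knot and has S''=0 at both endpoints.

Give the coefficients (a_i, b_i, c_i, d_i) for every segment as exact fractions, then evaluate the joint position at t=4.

  seg 0: a=-1 b=-23/12 c=0 d=5/36
  seg 1: a=-3 b=11/6 c=5/4 d=-5/24
S(4) = -1/8

Δ: Δ0=-2/3, Δ1=7/2
row 1: diag=10, rhs=25; c'=1/5, d'=5/2
back: M1=5/2
M: M0=0, M1=5/2, M2=0
seg 0: a=-1, c=M0/2=0, d=(M1−M0)/(6·3)=5/36, b=Δ0−h0·(2M0+M1)/6=-23/12
seg 1: a=-3, c=M1/2=5/4, d=(M2−M1)/(6·2)=-5/24, b=Δ1−h1·(2M1+M2)/6=11/6
t_q=4 → seg 1, τ=1; S=-3+11/6·τ+5/4·τ²+-5/24·τ³=-1/8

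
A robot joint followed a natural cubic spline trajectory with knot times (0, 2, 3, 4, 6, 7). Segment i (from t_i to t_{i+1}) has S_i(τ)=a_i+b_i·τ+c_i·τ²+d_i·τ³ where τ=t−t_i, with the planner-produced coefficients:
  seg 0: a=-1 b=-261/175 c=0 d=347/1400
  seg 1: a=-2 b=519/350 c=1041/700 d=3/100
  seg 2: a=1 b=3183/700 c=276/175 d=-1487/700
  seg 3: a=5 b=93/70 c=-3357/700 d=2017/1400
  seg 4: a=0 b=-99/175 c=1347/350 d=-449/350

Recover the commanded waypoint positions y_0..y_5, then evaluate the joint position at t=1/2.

y_0 = S_0(0) = a_0 = -1
y_1 = S_1(0) = a_1 = -2
y_2 = S_2(0) = a_2 = 1
y_3 = S_3(0) = a_3 = 5
y_4 = S_4(0) = a_4 = 0
y_5 = S_4(1) = 2
t_q=1/2 is in segment 0 (τ=1/2); S_0(τ)=-3841/2240

y_0=-1 y_1=-2 y_2=1 y_3=5 y_4=0 y_5=2
S(1/2) = -3841/2240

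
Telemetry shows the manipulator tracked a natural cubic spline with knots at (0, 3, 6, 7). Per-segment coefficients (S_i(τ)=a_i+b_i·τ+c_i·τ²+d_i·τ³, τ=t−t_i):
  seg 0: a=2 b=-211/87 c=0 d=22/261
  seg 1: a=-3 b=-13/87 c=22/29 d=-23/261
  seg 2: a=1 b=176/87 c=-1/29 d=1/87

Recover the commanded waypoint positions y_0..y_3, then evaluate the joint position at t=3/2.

y_0 = S_0(0) = a_0 = 2
y_1 = S_1(0) = a_1 = -3
y_2 = S_2(0) = a_2 = 1
y_3 = S_2(1) = 3
t_q=3/2 is in segment 0 (τ=3/2); S_0(τ)=-157/116

y_0=2 y_1=-3 y_2=1 y_3=3
S(3/2) = -157/116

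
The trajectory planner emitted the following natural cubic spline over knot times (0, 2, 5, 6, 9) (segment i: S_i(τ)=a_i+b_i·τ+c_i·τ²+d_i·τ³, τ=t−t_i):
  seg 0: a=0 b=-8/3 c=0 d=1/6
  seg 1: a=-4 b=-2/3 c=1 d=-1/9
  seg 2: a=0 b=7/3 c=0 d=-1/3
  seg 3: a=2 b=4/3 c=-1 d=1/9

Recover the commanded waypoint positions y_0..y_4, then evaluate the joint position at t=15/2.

y_0=0 y_1=-4 y_2=0 y_3=2 y_4=0
S(15/2) = 17/8

y_0 = S_0(0) = a_0 = 0
y_1 = S_1(0) = a_1 = -4
y_2 = S_2(0) = a_2 = 0
y_3 = S_3(0) = a_3 = 2
y_4 = S_3(3) = 0
t_q=15/2 is in segment 3 (τ=3/2); S_3(τ)=17/8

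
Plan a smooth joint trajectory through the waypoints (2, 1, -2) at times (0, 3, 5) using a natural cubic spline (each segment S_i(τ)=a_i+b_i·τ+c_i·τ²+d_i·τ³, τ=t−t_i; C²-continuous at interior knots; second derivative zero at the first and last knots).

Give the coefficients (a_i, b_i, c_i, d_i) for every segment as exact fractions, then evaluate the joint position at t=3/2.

  seg 0: a=2 b=1/60 c=0 d=-7/180
  seg 1: a=1 b=-31/30 c=-7/20 d=7/120
S(3/2) = 303/160

Δ: Δ0=-1/3, Δ1=-3/2
row 1: diag=10, rhs=-7; c'=1/5, d'=-7/10
back: M1=-7/10
M: M0=0, M1=-7/10, M2=0
seg 0: a=2, c=M0/2=0, d=(M1−M0)/(6·3)=-7/180, b=Δ0−h0·(2M0+M1)/6=1/60
seg 1: a=1, c=M1/2=-7/20, d=(M2−M1)/(6·2)=7/120, b=Δ1−h1·(2M1+M2)/6=-31/30
t_q=3/2 → seg 0, τ=3/2; S=2+1/60·τ+0·τ²+-7/180·τ³=303/160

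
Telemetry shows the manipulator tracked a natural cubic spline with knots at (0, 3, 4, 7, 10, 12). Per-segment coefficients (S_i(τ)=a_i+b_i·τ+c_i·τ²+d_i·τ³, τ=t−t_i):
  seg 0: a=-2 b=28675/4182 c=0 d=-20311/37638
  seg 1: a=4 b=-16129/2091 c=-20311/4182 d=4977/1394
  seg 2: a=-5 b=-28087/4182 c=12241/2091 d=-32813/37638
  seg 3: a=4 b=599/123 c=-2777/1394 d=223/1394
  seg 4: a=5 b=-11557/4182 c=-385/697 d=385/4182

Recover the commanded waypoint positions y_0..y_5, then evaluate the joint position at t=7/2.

y_0 = S_0(0) = a_0 = -2
y_1 = S_1(0) = a_1 = 4
y_2 = S_2(0) = a_2 = -5
y_3 = S_3(0) = a_3 = 4
y_4 = S_4(0) = a_4 = 5
y_5 = S_4(2) = -2
t_q=7/2 is in segment 1 (τ=1/2); S_1(τ)=-20899/33456

y_0=-2 y_1=4 y_2=-5 y_3=4 y_4=5 y_5=-2
S(7/2) = -20899/33456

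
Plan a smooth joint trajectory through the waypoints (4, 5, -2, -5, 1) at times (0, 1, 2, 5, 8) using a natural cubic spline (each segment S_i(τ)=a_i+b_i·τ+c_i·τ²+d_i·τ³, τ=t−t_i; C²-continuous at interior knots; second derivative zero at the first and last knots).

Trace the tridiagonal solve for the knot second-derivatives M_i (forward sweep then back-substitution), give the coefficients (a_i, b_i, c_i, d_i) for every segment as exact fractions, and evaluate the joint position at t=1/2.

  seg 0: a=4 b=365/112 c=0 d=-253/112
  seg 1: a=5 b=-197/56 c=-759/112 d=369/112
  seg 2: a=-2 b=-115/16 c=87/28 d=-39/112
  seg 3: a=-5 b=115/56 c=-3/112 d=1/336
S(1/2) = 4791/896

Δ: Δ0=1, Δ1=-7, Δ2=-1, Δ3=2
row 1: diag=4, rhs=-48; c'=1/4, d'=-12
row 2: denom=8−1·1/4=31/4; d'=(36−1·-12)/(31/4)=192/31
row 3: denom=12−3·12/31=336/31; d'=(18−3·192/31)/(336/31)=-3/56
back: M3=-3/56
back: M2=192/31−12/31·-3/56=87/14
back: M1=-12−1/4·87/14=-759/56
M: M0=0, M1=-759/56, M2=87/14, M3=-3/56, M4=0
seg 0: a=4, c=M0/2=0, d=(M1−M0)/(6·1)=-253/112, b=Δ0−h0·(2M0+M1)/6=365/112
seg 1: a=5, c=M1/2=-759/112, d=(M2−M1)/(6·1)=369/112, b=Δ1−h1·(2M1+M2)/6=-197/56
seg 2: a=-2, c=M2/2=87/28, d=(M3−M2)/(6·3)=-39/112, b=Δ2−h2·(2M2+M3)/6=-115/16
seg 3: a=-5, c=M3/2=-3/112, d=(M4−M3)/(6·3)=1/336, b=Δ3−h3·(2M3+M4)/6=115/56
t_q=1/2 → seg 0, τ=1/2; S=4+365/112·τ+0·τ²+-253/112·τ³=4791/896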